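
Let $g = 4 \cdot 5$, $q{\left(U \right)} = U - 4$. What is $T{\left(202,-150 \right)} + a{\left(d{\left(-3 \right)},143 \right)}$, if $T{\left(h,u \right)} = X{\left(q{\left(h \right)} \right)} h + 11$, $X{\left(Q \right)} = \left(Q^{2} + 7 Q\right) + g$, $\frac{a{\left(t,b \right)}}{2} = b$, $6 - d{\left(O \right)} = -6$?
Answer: $8203517$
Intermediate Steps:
$d{\left(O \right)} = 12$ ($d{\left(O \right)} = 6 - -6 = 6 + 6 = 12$)
$a{\left(t,b \right)} = 2 b$
$q{\left(U \right)} = -4 + U$
$g = 20$
$X{\left(Q \right)} = 20 + Q^{2} + 7 Q$ ($X{\left(Q \right)} = \left(Q^{2} + 7 Q\right) + 20 = 20 + Q^{2} + 7 Q$)
$T{\left(h,u \right)} = 11 + h \left(-8 + \left(-4 + h\right)^{2} + 7 h\right)$ ($T{\left(h,u \right)} = \left(20 + \left(-4 + h\right)^{2} + 7 \left(-4 + h\right)\right) h + 11 = \left(20 + \left(-4 + h\right)^{2} + \left(-28 + 7 h\right)\right) h + 11 = \left(-8 + \left(-4 + h\right)^{2} + 7 h\right) h + 11 = h \left(-8 + \left(-4 + h\right)^{2} + 7 h\right) + 11 = 11 + h \left(-8 + \left(-4 + h\right)^{2} + 7 h\right)$)
$T{\left(202,-150 \right)} + a{\left(d{\left(-3 \right)},143 \right)} = \left(11 + 202^{3} - 202^{2} + 8 \cdot 202\right) + 2 \cdot 143 = \left(11 + 8242408 - 40804 + 1616\right) + 286 = 8203231 + 286 = 8203517$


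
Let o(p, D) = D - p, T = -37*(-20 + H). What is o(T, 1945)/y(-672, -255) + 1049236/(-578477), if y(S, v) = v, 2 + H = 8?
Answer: -1093041859/147511635 ≈ -7.4099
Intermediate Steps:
H = 6 (H = -2 + 8 = 6)
T = 518 (T = -37*(-20 + 6) = -37*(-14) = 518)
o(T, 1945)/y(-672, -255) + 1049236/(-578477) = (1945 - 1*518)/(-255) + 1049236/(-578477) = (1945 - 518)*(-1/255) + 1049236*(-1/578477) = 1427*(-1/255) - 1049236/578477 = -1427/255 - 1049236/578477 = -1093041859/147511635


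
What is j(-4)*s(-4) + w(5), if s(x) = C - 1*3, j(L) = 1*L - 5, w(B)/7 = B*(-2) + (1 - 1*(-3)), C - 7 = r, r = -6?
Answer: -24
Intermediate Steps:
C = 1 (C = 7 - 6 = 1)
w(B) = 28 - 14*B (w(B) = 7*(B*(-2) + (1 - 1*(-3))) = 7*(-2*B + (1 + 3)) = 7*(-2*B + 4) = 7*(4 - 2*B) = 28 - 14*B)
j(L) = -5 + L (j(L) = L - 5 = -5 + L)
s(x) = -2 (s(x) = 1 - 1*3 = 1 - 3 = -2)
j(-4)*s(-4) + w(5) = (-5 - 4)*(-2) + (28 - 14*5) = -9*(-2) + (28 - 70) = 18 - 42 = -24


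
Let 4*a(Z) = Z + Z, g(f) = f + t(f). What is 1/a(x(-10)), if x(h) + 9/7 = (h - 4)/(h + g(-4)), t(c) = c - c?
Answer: -7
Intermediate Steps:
t(c) = 0
g(f) = f (g(f) = f + 0 = f)
x(h) = -2/7 (x(h) = -9/7 + (h - 4)/(h - 4) = -9/7 + (-4 + h)/(-4 + h) = -9/7 + 1 = -2/7)
a(Z) = Z/2 (a(Z) = (Z + Z)/4 = (2*Z)/4 = Z/2)
1/a(x(-10)) = 1/((1/2)*(-2/7)) = 1/(-1/7) = -7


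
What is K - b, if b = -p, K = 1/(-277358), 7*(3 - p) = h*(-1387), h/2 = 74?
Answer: 56940765319/1941506 ≈ 29328.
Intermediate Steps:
h = 148 (h = 2*74 = 148)
p = 205297/7 (p = 3 - 148*(-1387)/7 = 3 - ⅐*(-205276) = 3 + 205276/7 = 205297/7 ≈ 29328.)
K = -1/277358 ≈ -3.6054e-6
b = -205297/7 (b = -1*205297/7 = -205297/7 ≈ -29328.)
K - b = -1/277358 - 1*(-205297/7) = -1/277358 + 205297/7 = 56940765319/1941506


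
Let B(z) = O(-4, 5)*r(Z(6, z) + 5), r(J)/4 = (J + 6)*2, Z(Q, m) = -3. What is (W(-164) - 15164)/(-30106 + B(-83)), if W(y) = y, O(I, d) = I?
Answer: 7664/15181 ≈ 0.50484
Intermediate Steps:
r(J) = 48 + 8*J (r(J) = 4*((J + 6)*2) = 4*((6 + J)*2) = 4*(12 + 2*J) = 48 + 8*J)
B(z) = -256 (B(z) = -4*(48 + 8*(-3 + 5)) = -4*(48 + 8*2) = -4*(48 + 16) = -4*64 = -256)
(W(-164) - 15164)/(-30106 + B(-83)) = (-164 - 15164)/(-30106 - 256) = -15328/(-30362) = -15328*(-1/30362) = 7664/15181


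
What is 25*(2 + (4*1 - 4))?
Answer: 50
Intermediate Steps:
25*(2 + (4*1 - 4)) = 25*(2 + (4 - 4)) = 25*(2 + 0) = 25*2 = 50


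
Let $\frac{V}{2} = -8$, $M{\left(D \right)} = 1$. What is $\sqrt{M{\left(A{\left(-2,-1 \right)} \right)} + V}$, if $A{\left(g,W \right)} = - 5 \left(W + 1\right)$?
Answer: $i \sqrt{15} \approx 3.873 i$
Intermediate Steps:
$A{\left(g,W \right)} = -5 - 5 W$ ($A{\left(g,W \right)} = - 5 \left(1 + W\right) = -5 - 5 W$)
$V = -16$ ($V = 2 \left(-8\right) = -16$)
$\sqrt{M{\left(A{\left(-2,-1 \right)} \right)} + V} = \sqrt{1 - 16} = \sqrt{-15} = i \sqrt{15}$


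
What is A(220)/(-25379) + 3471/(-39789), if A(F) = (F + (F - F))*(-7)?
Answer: -8938483/336601677 ≈ -0.026555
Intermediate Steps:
A(F) = -7*F (A(F) = (F + 0)*(-7) = F*(-7) = -7*F)
A(220)/(-25379) + 3471/(-39789) = -7*220/(-25379) + 3471/(-39789) = -1540*(-1/25379) + 3471*(-1/39789) = 1540/25379 - 1157/13263 = -8938483/336601677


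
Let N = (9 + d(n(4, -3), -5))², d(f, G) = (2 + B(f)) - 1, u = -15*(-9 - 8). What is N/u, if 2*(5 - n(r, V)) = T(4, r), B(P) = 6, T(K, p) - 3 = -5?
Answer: 256/255 ≈ 1.0039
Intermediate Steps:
T(K, p) = -2 (T(K, p) = 3 - 5 = -2)
n(r, V) = 6 (n(r, V) = 5 - ½*(-2) = 5 + 1 = 6)
u = 255 (u = -15*(-17) = 255)
d(f, G) = 7 (d(f, G) = (2 + 6) - 1 = 8 - 1 = 7)
N = 256 (N = (9 + 7)² = 16² = 256)
N/u = 256/255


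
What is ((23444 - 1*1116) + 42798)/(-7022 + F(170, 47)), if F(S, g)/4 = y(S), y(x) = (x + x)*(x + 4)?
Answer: 32563/114809 ≈ 0.28363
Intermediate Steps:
y(x) = 2*x*(4 + x) (y(x) = (2*x)*(4 + x) = 2*x*(4 + x))
F(S, g) = 8*S*(4 + S) (F(S, g) = 4*(2*S*(4 + S)) = 8*S*(4 + S))
((23444 - 1*1116) + 42798)/(-7022 + F(170, 47)) = ((23444 - 1*1116) + 42798)/(-7022 + 8*170*(4 + 170)) = ((23444 - 1116) + 42798)/(-7022 + 8*170*174) = (22328 + 42798)/(-7022 + 236640) = 65126/229618 = 65126*(1/229618) = 32563/114809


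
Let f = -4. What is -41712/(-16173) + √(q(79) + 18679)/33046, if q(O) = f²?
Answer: 13904/5391 + √18695/33046 ≈ 2.5833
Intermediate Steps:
q(O) = 16 (q(O) = (-4)² = 16)
-41712/(-16173) + √(q(79) + 18679)/33046 = -41712/(-16173) + √(16 + 18679)/33046 = -41712*(-1/16173) + √18695*(1/33046) = 13904/5391 + √18695/33046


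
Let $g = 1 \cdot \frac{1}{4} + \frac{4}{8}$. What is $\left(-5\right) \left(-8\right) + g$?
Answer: $\frac{163}{4} \approx 40.75$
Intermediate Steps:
$g = \frac{3}{4}$ ($g = 1 \cdot \frac{1}{4} + 4 \cdot \frac{1}{8} = \frac{1}{4} + \frac{1}{2} = \frac{3}{4} \approx 0.75$)
$\left(-5\right) \left(-8\right) + g = \left(-5\right) \left(-8\right) + \frac{3}{4} = 40 + \frac{3}{4} = \frac{163}{4}$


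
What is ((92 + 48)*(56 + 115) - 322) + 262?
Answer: 23880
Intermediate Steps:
((92 + 48)*(56 + 115) - 322) + 262 = (140*171 - 322) + 262 = (23940 - 322) + 262 = 23618 + 262 = 23880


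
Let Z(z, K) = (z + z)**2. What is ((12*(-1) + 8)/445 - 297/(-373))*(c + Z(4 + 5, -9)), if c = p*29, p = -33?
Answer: -82716009/165985 ≈ -498.33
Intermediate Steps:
Z(z, K) = 4*z**2 (Z(z, K) = (2*z)**2 = 4*z**2)
c = -957 (c = -33*29 = -957)
((12*(-1) + 8)/445 - 297/(-373))*(c + Z(4 + 5, -9)) = ((12*(-1) + 8)/445 - 297/(-373))*(-957 + 4*(4 + 5)**2) = ((-12 + 8)*(1/445) - 297*(-1/373))*(-957 + 4*9**2) = (-4*1/445 + 297/373)*(-957 + 4*81) = (-4/445 + 297/373)*(-957 + 324) = (130673/165985)*(-633) = -82716009/165985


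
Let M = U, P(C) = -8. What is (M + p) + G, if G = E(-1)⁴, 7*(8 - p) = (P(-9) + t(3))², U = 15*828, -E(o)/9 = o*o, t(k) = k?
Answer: 132898/7 ≈ 18985.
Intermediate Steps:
E(o) = -9*o² (E(o) = -9*o*o = -9*o²)
U = 12420
p = 31/7 (p = 8 - (-8 + 3)²/7 = 8 - ⅐*(-5)² = 8 - ⅐*25 = 8 - 25/7 = 31/7 ≈ 4.4286)
M = 12420
G = 6561 (G = (-9*(-1)²)⁴ = (-9*1)⁴ = (-9)⁴ = 6561)
(M + p) + G = (12420 + 31/7) + 6561 = 86971/7 + 6561 = 132898/7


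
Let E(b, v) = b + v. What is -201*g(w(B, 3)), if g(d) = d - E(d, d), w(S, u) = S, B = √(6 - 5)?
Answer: 201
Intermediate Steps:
B = 1 (B = √1 = 1)
g(d) = -d (g(d) = d - (d + d) = d - 2*d = -d)
-201*g(w(B, 3)) = -(-201) = -201*(-1) = 201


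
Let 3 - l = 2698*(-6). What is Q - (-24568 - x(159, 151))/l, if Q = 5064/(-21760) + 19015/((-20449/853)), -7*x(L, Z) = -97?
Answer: -4992080042297489/6303949011360 ≈ -791.90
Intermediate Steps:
x(L, Z) = 97/7 (x(L, Z) = -⅐*(-97) = 97/7)
l = 16191 (l = 3 - 2698*(-6) = 3 - 1*(-16188) = 3 + 16188 = 16191)
Q = -44130786617/55621280 (Q = 5064*(-1/21760) + 19015/((-20449*1/853)) = -633/2720 + 19015/(-20449/853) = -633/2720 + 19015*(-853/20449) = -633/2720 - 16219795/20449 = -44130786617/55621280 ≈ -793.42)
Q - (-24568 - x(159, 151))/l = -44130786617/55621280 - (-24568 - 1*97/7)/16191 = -44130786617/55621280 - (-24568 - 97/7)/16191 = -44130786617/55621280 - (-172073)/(7*16191) = -44130786617/55621280 - 1*(-172073/113337) = -44130786617/55621280 + 172073/113337 = -4992080042297489/6303949011360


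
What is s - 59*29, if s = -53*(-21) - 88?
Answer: -686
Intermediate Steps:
s = 1025 (s = 1113 - 88 = 1025)
s - 59*29 = 1025 - 59*29 = 1025 - 1711 = -686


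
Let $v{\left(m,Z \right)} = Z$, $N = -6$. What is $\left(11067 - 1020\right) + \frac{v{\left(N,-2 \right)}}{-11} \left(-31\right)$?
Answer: $\frac{110455}{11} \approx 10041.0$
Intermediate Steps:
$\left(11067 - 1020\right) + \frac{v{\left(N,-2 \right)}}{-11} \left(-31\right) = \left(11067 - 1020\right) + \frac{1}{-11} \left(-2\right) \left(-31\right) = 10047 + \left(- \frac{1}{11}\right) \left(-2\right) \left(-31\right) = 10047 + \frac{2}{11} \left(-31\right) = 10047 - \frac{62}{11} = \frac{110455}{11}$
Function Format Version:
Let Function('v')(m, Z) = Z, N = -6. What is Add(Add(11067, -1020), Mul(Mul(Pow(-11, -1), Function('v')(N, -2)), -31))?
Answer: Rational(110455, 11) ≈ 10041.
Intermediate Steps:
Add(Add(11067, -1020), Mul(Mul(Pow(-11, -1), Function('v')(N, -2)), -31)) = Add(Add(11067, -1020), Mul(Mul(Pow(-11, -1), -2), -31)) = Add(10047, Mul(Mul(Rational(-1, 11), -2), -31)) = Add(10047, Mul(Rational(2, 11), -31)) = Add(10047, Rational(-62, 11)) = Rational(110455, 11)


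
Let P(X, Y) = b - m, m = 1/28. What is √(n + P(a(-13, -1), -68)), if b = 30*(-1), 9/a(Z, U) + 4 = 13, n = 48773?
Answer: √9553621/14 ≈ 220.78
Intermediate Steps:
m = 1/28 ≈ 0.035714
a(Z, U) = 1 (a(Z, U) = 9/(-4 + 13) = 9/9 = 9*(⅑) = 1)
b = -30
P(X, Y) = -841/28 (P(X, Y) = -30 - 1*1/28 = -30 - 1/28 = -841/28)
√(n + P(a(-13, -1), -68)) = √(48773 - 841/28) = √(1364803/28) = √9553621/14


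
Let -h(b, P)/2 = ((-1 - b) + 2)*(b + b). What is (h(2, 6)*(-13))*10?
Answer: -1040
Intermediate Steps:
h(b, P) = -4*b*(1 - b) (h(b, P) = -2*((-1 - b) + 2)*(b + b) = -2*(1 - b)*2*b = -4*b*(1 - b))
(h(2, 6)*(-13))*10 = ((4*2*(-1 + 2))*(-13))*10 = ((4*2*1)*(-13))*10 = (8*(-13))*10 = -104*10 = -1040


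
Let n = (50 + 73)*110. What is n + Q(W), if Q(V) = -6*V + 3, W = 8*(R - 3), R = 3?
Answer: 13533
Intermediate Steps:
W = 0 (W = 8*(3 - 3) = 8*0 = 0)
Q(V) = 3 - 6*V
n = 13530 (n = 123*110 = 13530)
n + Q(W) = 13530 + (3 - 6*0) = 13530 + (3 + 0) = 13530 + 3 = 13533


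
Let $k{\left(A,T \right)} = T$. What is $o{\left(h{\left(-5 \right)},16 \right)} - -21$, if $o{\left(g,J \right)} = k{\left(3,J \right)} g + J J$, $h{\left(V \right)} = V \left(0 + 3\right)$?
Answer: $37$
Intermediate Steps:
$h{\left(V \right)} = 3 V$ ($h{\left(V \right)} = V 3 = 3 V$)
$o{\left(g,J \right)} = J^{2} + J g$ ($o{\left(g,J \right)} = J g + J J = J g + J^{2} = J^{2} + J g$)
$o{\left(h{\left(-5 \right)},16 \right)} - -21 = 16 \left(16 + 3 \left(-5\right)\right) - -21 = 16 \left(16 - 15\right) + 21 = 16 \cdot 1 + 21 = 16 + 21 = 37$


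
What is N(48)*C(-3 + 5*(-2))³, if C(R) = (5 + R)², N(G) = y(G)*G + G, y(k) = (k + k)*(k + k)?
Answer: 115976699904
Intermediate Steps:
y(k) = 4*k² (y(k) = (2*k)*(2*k) = 4*k²)
N(G) = G + 4*G³ (N(G) = (4*G²)*G + G = 4*G³ + G = G + 4*G³)
N(48)*C(-3 + 5*(-2))³ = (48 + 4*48³)*((5 + (-3 + 5*(-2)))²)³ = (48 + 4*110592)*((5 + (-3 - 10))²)³ = (48 + 442368)*((5 - 13)²)³ = 442416*((-8)²)³ = 442416*64³ = 442416*262144 = 115976699904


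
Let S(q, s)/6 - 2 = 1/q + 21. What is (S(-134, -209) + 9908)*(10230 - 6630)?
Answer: 2423084400/67 ≈ 3.6165e+7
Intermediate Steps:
S(q, s) = 138 + 6/q (S(q, s) = 12 + 6*(1/q + 21) = 12 + 6*(21 + 1/q) = 12 + (126 + 6/q) = 138 + 6/q)
(S(-134, -209) + 9908)*(10230 - 6630) = ((138 + 6/(-134)) + 9908)*(10230 - 6630) = ((138 + 6*(-1/134)) + 9908)*3600 = ((138 - 3/67) + 9908)*3600 = (9243/67 + 9908)*3600 = (673079/67)*3600 = 2423084400/67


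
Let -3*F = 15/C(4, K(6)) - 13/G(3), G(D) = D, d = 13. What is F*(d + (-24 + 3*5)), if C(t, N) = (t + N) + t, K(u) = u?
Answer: 274/63 ≈ 4.3492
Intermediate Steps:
C(t, N) = N + 2*t (C(t, N) = (N + t) + t = N + 2*t)
F = 137/126 (F = -(15/(6 + 2*4) - 13/3)/3 = -(15/(6 + 8) - 13*1/3)/3 = -(15/14 - 13/3)/3 = -1/3*(-137/42) = 137/126 ≈ 1.0873)
F*(d + (-24 + 3*5)) = 137*(13 + (-24 + 3*5))/126 = 137*(13 + (-24 + 15))/126 = 137*(13 - 9)/126 = (137/126)*4 = 274/63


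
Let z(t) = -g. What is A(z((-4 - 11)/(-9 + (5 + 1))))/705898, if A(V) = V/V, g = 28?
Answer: 1/705898 ≈ 1.4166e-6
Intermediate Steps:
z(t) = -28 (z(t) = -1*28 = -28)
A(V) = 1
A(z((-4 - 11)/(-9 + (5 + 1))))/705898 = 1/705898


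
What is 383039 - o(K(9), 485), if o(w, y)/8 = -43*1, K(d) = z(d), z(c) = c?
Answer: 383383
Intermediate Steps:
K(d) = d
o(w, y) = -344 (o(w, y) = 8*(-43*1) = 8*(-43) = -344)
383039 - o(K(9), 485) = 383039 - 1*(-344) = 383039 + 344 = 383383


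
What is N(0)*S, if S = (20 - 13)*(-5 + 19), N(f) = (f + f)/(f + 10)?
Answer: 0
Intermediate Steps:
N(f) = 2*f/(10 + f) (N(f) = (2*f)/(10 + f) = 2*f/(10 + f))
S = 98 (S = 7*14 = 98)
N(0)*S = (2*0/(10 + 0))*98 = (2*0/10)*98 = (2*0*(⅒))*98 = 0*98 = 0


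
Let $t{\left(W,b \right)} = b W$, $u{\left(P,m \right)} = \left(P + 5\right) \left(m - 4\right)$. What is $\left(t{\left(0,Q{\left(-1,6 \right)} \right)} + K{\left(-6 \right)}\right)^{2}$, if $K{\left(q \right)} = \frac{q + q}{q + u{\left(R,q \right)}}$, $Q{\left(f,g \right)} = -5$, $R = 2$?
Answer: $\frac{9}{361} \approx 0.024931$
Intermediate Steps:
$u{\left(P,m \right)} = \left(-4 + m\right) \left(5 + P\right)$ ($u{\left(P,m \right)} = \left(5 + P\right) \left(-4 + m\right) = \left(-4 + m\right) \left(5 + P\right)$)
$t{\left(W,b \right)} = W b$
$K{\left(q \right)} = \frac{2 q}{-28 + 8 q}$ ($K{\left(q \right)} = \frac{q + q}{q + \left(-20 - 8 + 5 q + 2 q\right)} = \frac{2 q}{q + \left(-20 - 8 + 5 q + 2 q\right)} = \frac{2 q}{q + \left(-28 + 7 q\right)} = \frac{2 q}{-28 + 8 q}$)
$\left(t{\left(0,Q{\left(-1,6 \right)} \right)} + K{\left(-6 \right)}\right)^{2} = \left(0 \left(-5\right) + \frac{1}{2} \left(-6\right) \frac{1}{-7 + 2 \left(-6\right)}\right)^{2} = \left(0 + \frac{1}{2} \left(-6\right) \frac{1}{-7 - 12}\right)^{2} = \left(0 + \frac{1}{2} \left(-6\right) \frac{1}{-19}\right)^{2} = \left(0 + \frac{1}{2} \left(-6\right) \left(- \frac{1}{19}\right)\right)^{2} = \left(0 + \frac{3}{19}\right)^{2} = \left(\frac{3}{19}\right)^{2} = \frac{9}{361}$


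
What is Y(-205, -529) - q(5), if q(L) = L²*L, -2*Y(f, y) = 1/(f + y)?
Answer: -183499/1468 ≈ -125.00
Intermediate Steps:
Y(f, y) = -1/(2*(f + y))
q(L) = L³
Y(-205, -529) - q(5) = -1/(2*(-205) + 2*(-529)) - 1*5³ = -1/(-410 - 1058) - 1*125 = -1/(-1468) - 125 = -1*(-1/1468) - 125 = 1/1468 - 125 = -183499/1468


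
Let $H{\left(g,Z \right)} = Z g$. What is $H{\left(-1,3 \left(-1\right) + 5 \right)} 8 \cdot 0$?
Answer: $0$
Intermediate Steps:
$H{\left(-1,3 \left(-1\right) + 5 \right)} 8 \cdot 0 = \left(3 \left(-1\right) + 5\right) \left(-1\right) 8 \cdot 0 = \left(-3 + 5\right) \left(-1\right) 8 \cdot 0 = 2 \left(-1\right) 8 \cdot 0 = \left(-2\right) 8 \cdot 0 = \left(-16\right) 0 = 0$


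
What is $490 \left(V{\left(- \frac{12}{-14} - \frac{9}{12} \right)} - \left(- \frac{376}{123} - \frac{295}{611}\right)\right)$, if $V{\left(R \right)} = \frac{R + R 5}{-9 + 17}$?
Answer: $\frac{1066475515}{601224} \approx 1773.8$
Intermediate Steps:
$V{\left(R \right)} = \frac{3 R}{4}$ ($V{\left(R \right)} = \frac{R + 5 R}{8} = 6 R \frac{1}{8} = \frac{3 R}{4}$)
$490 \left(V{\left(- \frac{12}{-14} - \frac{9}{12} \right)} - \left(- \frac{376}{123} - \frac{295}{611}\right)\right) = 490 \left(\frac{3 \left(- \frac{12}{-14} - \frac{9}{12}\right)}{4} - \left(- \frac{376}{123} - \frac{295}{611}\right)\right) = 490 \left(\frac{3 \left(\left(-12\right) \left(- \frac{1}{14}\right) - \frac{3}{4}\right)}{4} - - \frac{266021}{75153}\right) = 490 \left(\frac{3 \left(\frac{6}{7} - \frac{3}{4}\right)}{4} + \left(\frac{295}{611} + \frac{376}{123}\right)\right) = 490 \left(\frac{3}{4} \cdot \frac{3}{28} + \frac{266021}{75153}\right) = 490 \left(\frac{9}{112} + \frac{266021}{75153}\right) = 490 \cdot \frac{30470729}{8417136} = \frac{1066475515}{601224}$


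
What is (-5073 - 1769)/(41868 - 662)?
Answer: -311/1873 ≈ -0.16604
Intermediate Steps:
(-5073 - 1769)/(41868 - 662) = -6842/41206 = -6842*1/41206 = -311/1873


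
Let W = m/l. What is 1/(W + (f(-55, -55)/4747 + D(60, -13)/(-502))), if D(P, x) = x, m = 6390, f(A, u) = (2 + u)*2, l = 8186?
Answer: 9753594442/7648452237 ≈ 1.2752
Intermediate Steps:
f(A, u) = 4 + 2*u
W = 3195/4093 (W = 6390/8186 = 6390*(1/8186) = 3195/4093 ≈ 0.78060)
1/(W + (f(-55, -55)/4747 + D(60, -13)/(-502))) = 1/(3195/4093 + ((4 + 2*(-55))/4747 - 13/(-502))) = 1/(3195/4093 + ((4 - 110)*(1/4747) - 13*(-1/502))) = 1/(3195/4093 + (-106*1/4747 + 13/502)) = 1/(3195/4093 + (-106/4747 + 13/502)) = 1/(3195/4093 + 8499/2382994) = 1/(7648452237/9753594442) = 9753594442/7648452237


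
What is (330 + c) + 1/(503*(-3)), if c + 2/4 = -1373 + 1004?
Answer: -119213/3018 ≈ -39.501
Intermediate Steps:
c = -739/2 (c = -1/2 + (-1373 + 1004) = -1/2 - 369 = -739/2 ≈ -369.50)
(330 + c) + 1/(503*(-3)) = (330 - 739/2) + 1/(503*(-3)) = -79/2 + 1/(-1509) = -79/2 - 1/1509 = -119213/3018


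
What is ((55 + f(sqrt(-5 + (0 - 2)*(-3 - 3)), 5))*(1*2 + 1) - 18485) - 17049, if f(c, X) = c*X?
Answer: -35369 + 15*sqrt(7) ≈ -35329.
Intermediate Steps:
f(c, X) = X*c
((55 + f(sqrt(-5 + (0 - 2)*(-3 - 3)), 5))*(1*2 + 1) - 18485) - 17049 = ((55 + 5*sqrt(-5 + (0 - 2)*(-3 - 3)))*(1*2 + 1) - 18485) - 17049 = ((55 + 5*sqrt(-5 - 2*(-6)))*(2 + 1) - 18485) - 17049 = ((55 + 5*sqrt(-5 + 12))*3 - 18485) - 17049 = ((55 + 5*sqrt(7))*3 - 18485) - 17049 = ((165 + 15*sqrt(7)) - 18485) - 17049 = (-18320 + 15*sqrt(7)) - 17049 = -35369 + 15*sqrt(7)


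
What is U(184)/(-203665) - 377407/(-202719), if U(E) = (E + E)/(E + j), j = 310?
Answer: 75041573413/40307632365 ≈ 1.8617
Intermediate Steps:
U(E) = 2*E/(310 + E) (U(E) = (E + E)/(E + 310) = (2*E)/(310 + E) = 2*E/(310 + E))
U(184)/(-203665) - 377407/(-202719) = (2*184/(310 + 184))/(-203665) - 377407/(-202719) = (2*184/494)*(-1/203665) - 377407*(-1/202719) = (2*184*(1/494))*(-1/203665) + 377407/202719 = (184/247)*(-1/203665) + 377407/202719 = -8/2187185 + 377407/202719 = 75041573413/40307632365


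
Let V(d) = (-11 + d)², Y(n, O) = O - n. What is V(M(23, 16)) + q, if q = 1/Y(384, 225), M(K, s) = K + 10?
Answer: 76955/159 ≈ 483.99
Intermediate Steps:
M(K, s) = 10 + K
q = -1/159 (q = 1/(225 - 1*384) = 1/(225 - 384) = 1/(-159) = -1/159 ≈ -0.0062893)
V(M(23, 16)) + q = (-11 + (10 + 23))² - 1/159 = (-11 + 33)² - 1/159 = 22² - 1/159 = 484 - 1/159 = 76955/159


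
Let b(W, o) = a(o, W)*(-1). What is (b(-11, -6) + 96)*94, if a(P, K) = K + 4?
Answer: 9682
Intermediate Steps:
a(P, K) = 4 + K
b(W, o) = -4 - W (b(W, o) = (4 + W)*(-1) = -4 - W)
(b(-11, -6) + 96)*94 = ((-4 - 1*(-11)) + 96)*94 = ((-4 + 11) + 96)*94 = (7 + 96)*94 = 103*94 = 9682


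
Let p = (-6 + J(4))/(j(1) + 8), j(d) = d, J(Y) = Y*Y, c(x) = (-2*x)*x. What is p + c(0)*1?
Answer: 10/9 ≈ 1.1111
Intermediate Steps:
c(x) = -2*x**2
J(Y) = Y**2
p = 10/9 (p = (-6 + 4**2)/(1 + 8) = (-6 + 16)/9 = 10*(1/9) = 10/9 ≈ 1.1111)
p + c(0)*1 = 10/9 - 2*0**2*1 = 10/9 - 2*0*1 = 10/9 + 0*1 = 10/9 + 0 = 10/9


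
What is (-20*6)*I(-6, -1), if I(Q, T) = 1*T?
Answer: 120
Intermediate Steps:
I(Q, T) = T
(-20*6)*I(-6, -1) = -20*6*(-1) = -120*(-1) = 120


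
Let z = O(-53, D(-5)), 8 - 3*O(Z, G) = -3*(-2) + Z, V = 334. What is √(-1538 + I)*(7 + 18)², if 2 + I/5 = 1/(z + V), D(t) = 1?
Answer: 625*I*√1729485597/1057 ≈ 24590.0*I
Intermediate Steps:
O(Z, G) = ⅔ - Z/3 (O(Z, G) = 8/3 - (-3*(-2) + Z)/3 = 8/3 - (6 + Z)/3 = 8/3 + (-2 - Z/3) = ⅔ - Z/3)
z = 55/3 (z = ⅔ - ⅓*(-53) = ⅔ + 53/3 = 55/3 ≈ 18.333)
I = -10555/1057 (I = -10 + 5/(55/3 + 334) = -10 + 5/(1057/3) = -10 + 5*(3/1057) = -10 + 15/1057 = -10555/1057 ≈ -9.9858)
√(-1538 + I)*(7 + 18)² = √(-1538 - 10555/1057)*(7 + 18)² = √(-1636221/1057)*25² = (I*√1729485597/1057)*625 = 625*I*√1729485597/1057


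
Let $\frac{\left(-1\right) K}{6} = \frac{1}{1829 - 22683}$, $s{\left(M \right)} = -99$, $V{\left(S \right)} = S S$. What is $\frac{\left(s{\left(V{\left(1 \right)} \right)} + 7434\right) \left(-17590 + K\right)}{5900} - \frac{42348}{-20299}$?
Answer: $- \frac{5461205639459511}{249756054140} \approx -21866.0$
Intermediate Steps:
$V{\left(S \right)} = S^{2}$
$K = \frac{3}{10427}$ ($K = - \frac{6}{1829 - 22683} = - \frac{6}{-20854} = \left(-6\right) \left(- \frac{1}{20854}\right) = \frac{3}{10427} \approx 0.00028771$)
$\frac{\left(s{\left(V{\left(1 \right)} \right)} + 7434\right) \left(-17590 + K\right)}{5900} - \frac{42348}{-20299} = \frac{\left(-99 + 7434\right) \left(-17590 + \frac{3}{10427}\right)}{5900} - \frac{42348}{-20299} = 7335 \left(- \frac{183410927}{10427}\right) \frac{1}{5900} - - \frac{42348}{20299} = \left(- \frac{1345319149545}{10427}\right) \frac{1}{5900} + \frac{42348}{20299} = - \frac{269063829909}{12303860} + \frac{42348}{20299} = - \frac{5461205639459511}{249756054140}$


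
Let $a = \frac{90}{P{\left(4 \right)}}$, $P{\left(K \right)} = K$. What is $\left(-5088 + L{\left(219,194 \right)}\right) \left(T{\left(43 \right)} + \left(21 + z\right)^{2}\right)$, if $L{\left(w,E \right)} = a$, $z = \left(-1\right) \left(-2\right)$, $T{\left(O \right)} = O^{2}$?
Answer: $-12045759$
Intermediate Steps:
$z = 2$
$a = \frac{45}{2}$ ($a = \frac{90}{4} = 90 \cdot \frac{1}{4} = \frac{45}{2} \approx 22.5$)
$L{\left(w,E \right)} = \frac{45}{2}$
$\left(-5088 + L{\left(219,194 \right)}\right) \left(T{\left(43 \right)} + \left(21 + z\right)^{2}\right) = \left(-5088 + \frac{45}{2}\right) \left(43^{2} + \left(21 + 2\right)^{2}\right) = - \frac{10131 \left(1849 + 23^{2}\right)}{2} = - \frac{10131 \left(1849 + 529\right)}{2} = \left(- \frac{10131}{2}\right) 2378 = -12045759$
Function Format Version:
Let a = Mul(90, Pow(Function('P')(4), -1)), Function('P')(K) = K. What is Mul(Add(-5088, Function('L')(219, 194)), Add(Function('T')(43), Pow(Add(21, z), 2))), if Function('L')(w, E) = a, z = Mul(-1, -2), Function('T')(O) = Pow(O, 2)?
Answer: -12045759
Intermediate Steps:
z = 2
a = Rational(45, 2) (a = Mul(90, Pow(4, -1)) = Mul(90, Rational(1, 4)) = Rational(45, 2) ≈ 22.500)
Function('L')(w, E) = Rational(45, 2)
Mul(Add(-5088, Function('L')(219, 194)), Add(Function('T')(43), Pow(Add(21, z), 2))) = Mul(Add(-5088, Rational(45, 2)), Add(Pow(43, 2), Pow(Add(21, 2), 2))) = Mul(Rational(-10131, 2), Add(1849, Pow(23, 2))) = Mul(Rational(-10131, 2), Add(1849, 529)) = Mul(Rational(-10131, 2), 2378) = -12045759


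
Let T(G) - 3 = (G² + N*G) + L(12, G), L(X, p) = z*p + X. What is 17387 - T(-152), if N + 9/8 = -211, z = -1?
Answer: -38127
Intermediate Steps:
N = -1697/8 (N = -9/8 - 211 = -1697/8 ≈ -212.13)
L(X, p) = X - p (L(X, p) = -p + X = X - p)
T(G) = 15 + G² - 1705*G/8 (T(G) = 3 + ((G² - 1697*G/8) + (12 - G)) = 3 + (12 + G² - 1705*G/8) = 15 + G² - 1705*G/8)
17387 - T(-152) = 17387 - (15 + (-152)² - 1705/8*(-152)) = 17387 - (15 + 23104 + 32395) = 17387 - 1*55514 = 17387 - 55514 = -38127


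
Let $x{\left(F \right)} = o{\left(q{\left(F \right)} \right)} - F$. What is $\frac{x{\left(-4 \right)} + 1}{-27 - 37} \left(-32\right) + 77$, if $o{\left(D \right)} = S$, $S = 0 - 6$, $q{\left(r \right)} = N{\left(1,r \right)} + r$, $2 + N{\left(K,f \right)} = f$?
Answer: $\frac{153}{2} \approx 76.5$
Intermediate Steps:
$N{\left(K,f \right)} = -2 + f$
$q{\left(r \right)} = -2 + 2 r$ ($q{\left(r \right)} = \left(-2 + r\right) + r = -2 + 2 r$)
$S = -6$ ($S = 0 - 6 = -6$)
$o{\left(D \right)} = -6$
$x{\left(F \right)} = -6 - F$
$\frac{x{\left(-4 \right)} + 1}{-27 - 37} \left(-32\right) + 77 = \frac{\left(-6 - -4\right) + 1}{-27 - 37} \left(-32\right) + 77 = \frac{\left(-6 + 4\right) + 1}{-64} \left(-32\right) + 77 = \left(-2 + 1\right) \left(- \frac{1}{64}\right) \left(-32\right) + 77 = \left(-1\right) \left(- \frac{1}{64}\right) \left(-32\right) + 77 = \frac{1}{64} \left(-32\right) + 77 = - \frac{1}{2} + 77 = \frac{153}{2}$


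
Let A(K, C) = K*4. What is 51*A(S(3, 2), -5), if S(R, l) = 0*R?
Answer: 0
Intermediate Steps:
S(R, l) = 0
A(K, C) = 4*K
51*A(S(3, 2), -5) = 51*(4*0) = 51*0 = 0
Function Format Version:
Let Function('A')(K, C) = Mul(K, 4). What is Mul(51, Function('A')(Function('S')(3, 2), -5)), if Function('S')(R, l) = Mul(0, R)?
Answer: 0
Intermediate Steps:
Function('S')(R, l) = 0
Function('A')(K, C) = Mul(4, K)
Mul(51, Function('A')(Function('S')(3, 2), -5)) = Mul(51, Mul(4, 0)) = Mul(51, 0) = 0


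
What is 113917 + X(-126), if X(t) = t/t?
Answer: 113918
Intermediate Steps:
X(t) = 1
113917 + X(-126) = 113917 + 1 = 113918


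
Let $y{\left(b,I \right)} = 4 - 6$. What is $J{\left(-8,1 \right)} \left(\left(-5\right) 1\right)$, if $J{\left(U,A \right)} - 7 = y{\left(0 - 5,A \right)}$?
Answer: $-25$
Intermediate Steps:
$y{\left(b,I \right)} = -2$ ($y{\left(b,I \right)} = 4 - 6 = -2$)
$J{\left(U,A \right)} = 5$ ($J{\left(U,A \right)} = 7 - 2 = 5$)
$J{\left(-8,1 \right)} \left(\left(-5\right) 1\right) = 5 \left(\left(-5\right) 1\right) = 5 \left(-5\right) = -25$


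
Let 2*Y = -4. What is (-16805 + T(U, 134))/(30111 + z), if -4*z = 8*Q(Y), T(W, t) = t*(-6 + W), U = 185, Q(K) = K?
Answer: 7181/30115 ≈ 0.23845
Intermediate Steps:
Y = -2 (Y = (1/2)*(-4) = -2)
z = 4 (z = -2*(-2) = -1/4*(-16) = 4)
(-16805 + T(U, 134))/(30111 + z) = (-16805 + 134*(-6 + 185))/(30111 + 4) = (-16805 + 134*179)/30115 = (-16805 + 23986)*(1/30115) = 7181*(1/30115) = 7181/30115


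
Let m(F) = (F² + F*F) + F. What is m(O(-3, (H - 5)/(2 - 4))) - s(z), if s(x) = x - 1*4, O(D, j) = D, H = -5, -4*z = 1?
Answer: 77/4 ≈ 19.250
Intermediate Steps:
z = -¼ (z = -¼*1 = -¼ ≈ -0.25000)
m(F) = F + 2*F² (m(F) = (F² + F²) + F = 2*F² + F = F + 2*F²)
s(x) = -4 + x (s(x) = x - 4 = -4 + x)
m(O(-3, (H - 5)/(2 - 4))) - s(z) = -3*(1 + 2*(-3)) - (-4 - ¼) = -3*(1 - 6) - 1*(-17/4) = -3*(-5) + 17/4 = 15 + 17/4 = 77/4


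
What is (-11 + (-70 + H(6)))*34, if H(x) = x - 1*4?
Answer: -2686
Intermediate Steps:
H(x) = -4 + x (H(x) = x - 4 = -4 + x)
(-11 + (-70 + H(6)))*34 = (-11 + (-70 + (-4 + 6)))*34 = (-11 + (-70 + 2))*34 = (-11 - 68)*34 = -79*34 = -2686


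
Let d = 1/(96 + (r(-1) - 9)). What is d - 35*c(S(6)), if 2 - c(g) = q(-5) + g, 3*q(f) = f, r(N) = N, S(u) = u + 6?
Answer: 75253/258 ≈ 291.68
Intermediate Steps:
S(u) = 6 + u
q(f) = f/3
c(g) = 11/3 - g (c(g) = 2 - ((⅓)*(-5) + g) = 2 - (-5/3 + g) = 2 + (5/3 - g) = 11/3 - g)
d = 1/86 (d = 1/(96 + (-1 - 9)) = 1/(96 - 10) = 1/86 ≈ 0.011628)
d - 35*c(S(6)) = 1/86 - 35*(11/3 - (6 + 6)) = 1/86 - 35*(11/3 - 1*12) = 1/86 - 35*(11/3 - 12) = 1/86 - 35*(-25/3) = 1/86 + 875/3 = 75253/258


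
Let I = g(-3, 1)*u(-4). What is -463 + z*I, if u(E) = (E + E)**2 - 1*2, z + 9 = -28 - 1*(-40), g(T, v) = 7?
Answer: 839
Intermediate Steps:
z = 3 (z = -9 + (-28 - 1*(-40)) = -9 + (-28 + 40) = -9 + 12 = 3)
u(E) = -2 + 4*E**2 (u(E) = (2*E)**2 - 2 = 4*E**2 - 2 = -2 + 4*E**2)
I = 434 (I = 7*(-2 + 4*(-4)**2) = 7*(-2 + 4*16) = 7*(-2 + 64) = 7*62 = 434)
-463 + z*I = -463 + 3*434 = -463 + 1302 = 839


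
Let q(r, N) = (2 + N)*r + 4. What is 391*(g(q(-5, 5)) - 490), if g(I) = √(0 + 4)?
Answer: -190808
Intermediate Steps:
q(r, N) = 4 + r*(2 + N) (q(r, N) = r*(2 + N) + 4 = 4 + r*(2 + N))
g(I) = 2 (g(I) = √4 = 2)
391*(g(q(-5, 5)) - 490) = 391*(2 - 490) = 391*(-488) = -190808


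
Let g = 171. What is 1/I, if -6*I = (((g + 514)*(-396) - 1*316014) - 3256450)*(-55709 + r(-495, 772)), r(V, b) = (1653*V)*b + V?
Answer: -3/1214104846087888 ≈ -2.4710e-15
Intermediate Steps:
r(V, b) = V + 1653*V*b (r(V, b) = 1653*V*b + V = V + 1653*V*b)
I = -1214104846087888/3 (I = -(((171 + 514)*(-396) - 1*316014) - 3256450)*(-55709 - 495*(1 + 1653*772))/6 = -((685*(-396) - 316014) - 3256450)*(-55709 - 495*(1 + 1276116))/6 = -((-271260 - 316014) - 3256450)*(-55709 - 495*1276117)/6 = -(-587274 - 3256450)*(-55709 - 631677915)/6 = -(-1921862)*(-631733624)/3 = -1/6*2428209692175776 = -1214104846087888/3 ≈ -4.0470e+14)
1/I = 1/(-1214104846087888/3) = -3/1214104846087888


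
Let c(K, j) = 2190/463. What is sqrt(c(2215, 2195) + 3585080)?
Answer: sqrt(768531028490)/463 ≈ 1893.4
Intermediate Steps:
c(K, j) = 2190/463 (c(K, j) = 2190*(1/463) = 2190/463)
sqrt(c(2215, 2195) + 3585080) = sqrt(2190/463 + 3585080) = sqrt(1659894230/463) = sqrt(768531028490)/463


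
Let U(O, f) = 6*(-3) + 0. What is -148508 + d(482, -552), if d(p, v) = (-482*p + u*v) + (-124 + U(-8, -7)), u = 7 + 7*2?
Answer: -392566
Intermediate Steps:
U(O, f) = -18 (U(O, f) = -18 + 0 = -18)
u = 21 (u = 7 + 14 = 21)
d(p, v) = -142 - 482*p + 21*v (d(p, v) = (-482*p + 21*v) + (-124 - 18) = (-482*p + 21*v) - 142 = -142 - 482*p + 21*v)
-148508 + d(482, -552) = -148508 + (-142 - 482*482 + 21*(-552)) = -148508 + (-142 - 232324 - 11592) = -148508 - 244058 = -392566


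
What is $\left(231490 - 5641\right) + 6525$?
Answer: $232374$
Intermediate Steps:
$\left(231490 - 5641\right) + 6525 = 225849 + 6525 = 232374$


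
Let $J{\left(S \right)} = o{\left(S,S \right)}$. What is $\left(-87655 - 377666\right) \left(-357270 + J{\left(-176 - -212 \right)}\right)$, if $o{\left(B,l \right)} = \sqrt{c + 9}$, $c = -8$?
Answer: $166244768349$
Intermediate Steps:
$o{\left(B,l \right)} = 1$ ($o{\left(B,l \right)} = \sqrt{-8 + 9} = \sqrt{1} = 1$)
$J{\left(S \right)} = 1$
$\left(-87655 - 377666\right) \left(-357270 + J{\left(-176 - -212 \right)}\right) = \left(-87655 - 377666\right) \left(-357270 + 1\right) = \left(-465321\right) \left(-357269\right) = 166244768349$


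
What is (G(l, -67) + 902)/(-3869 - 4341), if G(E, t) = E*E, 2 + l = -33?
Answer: -2127/8210 ≈ -0.25907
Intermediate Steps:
l = -35 (l = -2 - 33 = -35)
G(E, t) = E²
(G(l, -67) + 902)/(-3869 - 4341) = ((-35)² + 902)/(-3869 - 4341) = (1225 + 902)/(-8210) = 2127*(-1/8210) = -2127/8210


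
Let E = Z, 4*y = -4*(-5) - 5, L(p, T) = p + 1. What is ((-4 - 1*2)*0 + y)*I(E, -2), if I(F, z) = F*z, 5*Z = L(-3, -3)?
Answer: 3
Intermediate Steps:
L(p, T) = 1 + p
y = 15/4 (y = (-4*(-5) - 5)/4 = (20 - 5)/4 = (1/4)*15 = 15/4 ≈ 3.7500)
Z = -2/5 (Z = (1 - 3)/5 = (1/5)*(-2) = -2/5 ≈ -0.40000)
E = -2/5 ≈ -0.40000
((-4 - 1*2)*0 + y)*I(E, -2) = ((-4 - 1*2)*0 + 15/4)*(-2/5*(-2)) = ((-4 - 2)*0 + 15/4)*(4/5) = (-6*0 + 15/4)*(4/5) = (0 + 15/4)*(4/5) = (15/4)*(4/5) = 3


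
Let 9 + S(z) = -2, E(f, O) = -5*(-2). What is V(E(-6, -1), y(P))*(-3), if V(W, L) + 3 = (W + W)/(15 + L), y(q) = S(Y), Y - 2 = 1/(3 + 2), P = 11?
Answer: -6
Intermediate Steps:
Y = 11/5 (Y = 2 + 1/(3 + 2) = 2 + 1/5 = 2 + ⅕ = 11/5 ≈ 2.2000)
E(f, O) = 10
S(z) = -11 (S(z) = -9 - 2 = -11)
y(q) = -11
V(W, L) = -3 + 2*W/(15 + L) (V(W, L) = -3 + (W + W)/(15 + L) = -3 + (2*W)/(15 + L) = -3 + 2*W/(15 + L))
V(E(-6, -1), y(P))*(-3) = ((-45 - 3*(-11) + 2*10)/(15 - 11))*(-3) = ((-45 + 33 + 20)/4)*(-3) = ((¼)*8)*(-3) = 2*(-3) = -6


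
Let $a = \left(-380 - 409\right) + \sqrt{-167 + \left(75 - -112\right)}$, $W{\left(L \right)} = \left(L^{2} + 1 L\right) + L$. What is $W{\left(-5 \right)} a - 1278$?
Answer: $-13113 + 30 \sqrt{5} \approx -13046.0$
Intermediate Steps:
$W{\left(L \right)} = L^{2} + 2 L$ ($W{\left(L \right)} = \left(L^{2} + L\right) + L = \left(L + L^{2}\right) + L = L^{2} + 2 L$)
$a = -789 + 2 \sqrt{5}$ ($a = -789 + \sqrt{-167 + \left(75 + 112\right)} = -789 + \sqrt{-167 + 187} = -789 + \sqrt{20} = -789 + 2 \sqrt{5} \approx -784.53$)
$W{\left(-5 \right)} a - 1278 = - 5 \left(2 - 5\right) \left(-789 + 2 \sqrt{5}\right) - 1278 = \left(-5\right) \left(-3\right) \left(-789 + 2 \sqrt{5}\right) - 1278 = 15 \left(-789 + 2 \sqrt{5}\right) - 1278 = \left(-11835 + 30 \sqrt{5}\right) - 1278 = -13113 + 30 \sqrt{5}$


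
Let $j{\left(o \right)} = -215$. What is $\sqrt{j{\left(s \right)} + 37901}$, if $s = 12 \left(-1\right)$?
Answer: $\sqrt{37686} \approx 194.13$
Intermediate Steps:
$s = -12$
$\sqrt{j{\left(s \right)} + 37901} = \sqrt{-215 + 37901} = \sqrt{37686}$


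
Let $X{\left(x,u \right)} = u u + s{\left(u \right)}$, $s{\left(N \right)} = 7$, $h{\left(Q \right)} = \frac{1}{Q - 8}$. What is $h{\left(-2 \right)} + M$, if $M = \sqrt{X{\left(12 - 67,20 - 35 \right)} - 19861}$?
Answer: $- \frac{1}{10} + 3 i \sqrt{2181} \approx -0.1 + 140.1 i$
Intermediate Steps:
$h{\left(Q \right)} = \frac{1}{-8 + Q}$
$X{\left(x,u \right)} = 7 + u^{2}$ ($X{\left(x,u \right)} = u u + 7 = u^{2} + 7 = 7 + u^{2}$)
$M = 3 i \sqrt{2181}$ ($M = \sqrt{\left(7 + \left(20 - 35\right)^{2}\right) - 19861} = \sqrt{\left(7 + \left(-15\right)^{2}\right) - 19861} = \sqrt{\left(7 + 225\right) - 19861} = \sqrt{232 - 19861} = \sqrt{-19629} = 3 i \sqrt{2181} \approx 140.1 i$)
$h{\left(-2 \right)} + M = \frac{1}{-8 - 2} + 3 i \sqrt{2181} = \frac{1}{-10} + 3 i \sqrt{2181} = - \frac{1}{10} + 3 i \sqrt{2181}$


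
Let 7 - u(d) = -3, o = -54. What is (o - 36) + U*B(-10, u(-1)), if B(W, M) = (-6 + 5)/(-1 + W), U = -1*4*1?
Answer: -994/11 ≈ -90.364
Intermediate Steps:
u(d) = 10 (u(d) = 7 - 1*(-3) = 7 + 3 = 10)
U = -4 (U = -4*1 = -4)
B(W, M) = -1/(-1 + W)
(o - 36) + U*B(-10, u(-1)) = (-54 - 36) - (-4)/(-1 - 10) = -90 - (-4)/(-11) = -90 - (-4)*(-1)/11 = -90 - 4*1/11 = -90 - 4/11 = -994/11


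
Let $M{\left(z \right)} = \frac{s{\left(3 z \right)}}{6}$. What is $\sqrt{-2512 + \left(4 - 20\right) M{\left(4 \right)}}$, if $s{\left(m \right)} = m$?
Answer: $4 i \sqrt{159} \approx 50.438 i$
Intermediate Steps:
$M{\left(z \right)} = \frac{z}{2}$ ($M{\left(z \right)} = \frac{3 z}{6} = 3 z \frac{1}{6} = \frac{z}{2}$)
$\sqrt{-2512 + \left(4 - 20\right) M{\left(4 \right)}} = \sqrt{-2512 + \left(4 - 20\right) \frac{1}{2} \cdot 4} = \sqrt{-2512 - 32} = \sqrt{-2544} = 4 i \sqrt{159}$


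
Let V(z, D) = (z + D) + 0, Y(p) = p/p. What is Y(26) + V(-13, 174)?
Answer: 162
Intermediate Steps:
Y(p) = 1
V(z, D) = D + z (V(z, D) = (D + z) + 0 = D + z)
Y(26) + V(-13, 174) = 1 + (174 - 13) = 1 + 161 = 162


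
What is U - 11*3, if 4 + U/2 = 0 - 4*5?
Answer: -81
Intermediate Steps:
U = -48 (U = -8 + 2*(0 - 4*5) = -8 + 2*(0 - 20) = -8 + 2*(-20) = -8 - 40 = -48)
U - 11*3 = -48 - 11*3 = -48 - 33 = -81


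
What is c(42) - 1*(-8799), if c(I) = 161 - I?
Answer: 8918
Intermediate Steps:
c(42) - 1*(-8799) = (161 - 1*42) - 1*(-8799) = (161 - 42) + 8799 = 119 + 8799 = 8918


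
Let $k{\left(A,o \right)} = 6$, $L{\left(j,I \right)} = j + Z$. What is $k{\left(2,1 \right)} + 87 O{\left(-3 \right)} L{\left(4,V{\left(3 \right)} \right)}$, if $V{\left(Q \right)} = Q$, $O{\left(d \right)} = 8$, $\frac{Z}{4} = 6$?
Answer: $19494$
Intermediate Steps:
$Z = 24$ ($Z = 4 \cdot 6 = 24$)
$L{\left(j,I \right)} = 24 + j$ ($L{\left(j,I \right)} = j + 24 = 24 + j$)
$k{\left(2,1 \right)} + 87 O{\left(-3 \right)} L{\left(4,V{\left(3 \right)} \right)} = 6 + 87 \cdot 8 \left(24 + 4\right) = 6 + 87 \cdot 8 \cdot 28 = 6 + 87 \cdot 224 = 6 + 19488 = 19494$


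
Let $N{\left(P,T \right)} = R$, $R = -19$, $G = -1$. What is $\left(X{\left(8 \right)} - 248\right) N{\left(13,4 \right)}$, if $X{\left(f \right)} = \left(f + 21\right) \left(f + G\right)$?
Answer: $855$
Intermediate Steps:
$X{\left(f \right)} = \left(-1 + f\right) \left(21 + f\right)$ ($X{\left(f \right)} = \left(f + 21\right) \left(f - 1\right) = \left(21 + f\right) \left(-1 + f\right) = \left(-1 + f\right) \left(21 + f\right)$)
$N{\left(P,T \right)} = -19$
$\left(X{\left(8 \right)} - 248\right) N{\left(13,4 \right)} = \left(\left(-21 + 8^{2} + 20 \cdot 8\right) - 248\right) \left(-19\right) = \left(\left(-21 + 64 + 160\right) - 248\right) \left(-19\right) = \left(203 - 248\right) \left(-19\right) = \left(-45\right) \left(-19\right) = 855$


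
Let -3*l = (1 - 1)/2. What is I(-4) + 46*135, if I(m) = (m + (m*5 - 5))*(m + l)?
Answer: 6326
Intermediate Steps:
l = 0 (l = -(1 - 1)/(3*2) = -0/2 = -⅓*0 = 0)
I(m) = m*(-5 + 6*m) (I(m) = (m + (m*5 - 5))*(m + 0) = (m + (5*m - 5))*m = (m + (-5 + 5*m))*m = (-5 + 6*m)*m = m*(-5 + 6*m))
I(-4) + 46*135 = -4*(-5 + 6*(-4)) + 46*135 = -4*(-5 - 24) + 6210 = -4*(-29) + 6210 = 116 + 6210 = 6326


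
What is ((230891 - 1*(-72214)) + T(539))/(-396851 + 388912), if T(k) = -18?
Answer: -303087/7939 ≈ -38.177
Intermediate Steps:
((230891 - 1*(-72214)) + T(539))/(-396851 + 388912) = ((230891 - 1*(-72214)) - 18)/(-396851 + 388912) = ((230891 + 72214) - 18)/(-7939) = (303105 - 18)*(-1/7939) = 303087*(-1/7939) = -303087/7939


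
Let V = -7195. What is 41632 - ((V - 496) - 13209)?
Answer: 62532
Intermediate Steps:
41632 - ((V - 496) - 13209) = 41632 - ((-7195 - 496) - 13209) = 41632 - (-7691 - 13209) = 41632 - 1*(-20900) = 41632 + 20900 = 62532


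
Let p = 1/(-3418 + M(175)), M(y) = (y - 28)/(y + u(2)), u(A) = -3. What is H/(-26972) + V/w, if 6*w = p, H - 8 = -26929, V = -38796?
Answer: 922535867391035/1159796 ≈ 7.9543e+8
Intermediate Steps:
H = -26921 (H = 8 - 26929 = -26921)
M(y) = (-28 + y)/(-3 + y) (M(y) = (y - 28)/(y - 3) = (-28 + y)/(-3 + y))
p = -172/587749 (p = 1/(-3418 + (-28 + 175)/(-3 + 175)) = 1/(-3418 + 147/172) = 1/(-587749/172) = -172/587749 ≈ -0.00029264)
w = -86/1763247 (w = (⅙)*(-172/587749) = -86/1763247 ≈ -4.8774e-5)
H/(-26972) + V/w = -26921/(-26972) - 38796/(-86/1763247) = -26921*(-1/26972) - 38796*(-1763247/86) = 26921/26972 + 34203465306/43 = 922535867391035/1159796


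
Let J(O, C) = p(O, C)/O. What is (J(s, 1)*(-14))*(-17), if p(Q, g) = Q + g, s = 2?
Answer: 357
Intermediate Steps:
J(O, C) = (C + O)/O (J(O, C) = (O + C)/O = (C + O)/O)
(J(s, 1)*(-14))*(-17) = (((1 + 2)/2)*(-14))*(-17) = (((½)*3)*(-14))*(-17) = ((3/2)*(-14))*(-17) = -21*(-17) = 357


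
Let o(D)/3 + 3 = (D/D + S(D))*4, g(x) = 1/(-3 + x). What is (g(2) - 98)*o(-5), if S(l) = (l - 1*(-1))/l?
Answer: -6237/5 ≈ -1247.4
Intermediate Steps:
S(l) = (1 + l)/l (S(l) = (l + 1)/l = (1 + l)/l)
o(D) = 3 + 12*(1 + D)/D (o(D) = -9 + 3*((D/D + (1 + D)/D)*4) = -9 + 3*((1 + (1 + D)/D)*4) = -9 + 3*(4 + 4*(1 + D)/D) = -9 + (12 + 12*(1 + D)/D) = 3 + 12*(1 + D)/D)
(g(2) - 98)*o(-5) = (1/(-3 + 2) - 98)*(15 + 12/(-5)) = (1/(-1) - 98)*(15 + 12*(-⅕)) = (-1 - 98)*(15 - 12/5) = -99*63/5 = -6237/5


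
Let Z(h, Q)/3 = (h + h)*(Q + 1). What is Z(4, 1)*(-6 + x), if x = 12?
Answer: 288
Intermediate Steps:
Z(h, Q) = 6*h*(1 + Q) (Z(h, Q) = 3*((h + h)*(Q + 1)) = 3*((2*h)*(1 + Q)) = 3*(2*h*(1 + Q)) = 6*h*(1 + Q))
Z(4, 1)*(-6 + x) = (6*4*(1 + 1))*(-6 + 12) = (6*4*2)*6 = 48*6 = 288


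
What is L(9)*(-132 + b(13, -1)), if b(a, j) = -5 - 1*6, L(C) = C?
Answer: -1287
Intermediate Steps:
b(a, j) = -11 (b(a, j) = -5 - 6 = -11)
L(9)*(-132 + b(13, -1)) = 9*(-132 - 11) = 9*(-143) = -1287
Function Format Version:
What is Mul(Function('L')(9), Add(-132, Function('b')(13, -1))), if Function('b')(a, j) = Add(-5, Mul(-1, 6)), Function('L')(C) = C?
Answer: -1287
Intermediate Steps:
Function('b')(a, j) = -11 (Function('b')(a, j) = Add(-5, -6) = -11)
Mul(Function('L')(9), Add(-132, Function('b')(13, -1))) = Mul(9, Add(-132, -11)) = Mul(9, -143) = -1287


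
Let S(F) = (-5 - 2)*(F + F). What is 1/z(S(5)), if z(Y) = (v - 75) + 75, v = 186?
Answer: 1/186 ≈ 0.0053763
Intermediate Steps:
S(F) = -14*F
z(Y) = 186 (z(Y) = (186 - 75) + 75 = 111 + 75 = 186)
1/z(S(5)) = 1/186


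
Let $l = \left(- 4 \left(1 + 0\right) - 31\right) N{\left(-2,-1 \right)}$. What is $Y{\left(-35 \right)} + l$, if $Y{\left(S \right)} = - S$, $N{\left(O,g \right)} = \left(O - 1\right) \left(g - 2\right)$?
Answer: $-280$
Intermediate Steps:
$N{\left(O,g \right)} = \left(-1 + O\right) \left(-2 + g\right)$
$l = -315$ ($l = \left(- 4 \left(1 + 0\right) - 31\right) \left(2 - -1 - -4 - -2\right) = \left(\left(-4\right) 1 - 31\right) \left(2 + 1 + 4 + 2\right) = \left(-4 - 31\right) 9 = \left(-35\right) 9 = -315$)
$Y{\left(-35 \right)} + l = \left(-1\right) \left(-35\right) - 315 = 35 - 315 = -280$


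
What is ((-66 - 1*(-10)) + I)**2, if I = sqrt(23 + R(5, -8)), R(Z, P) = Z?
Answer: 3164 - 224*sqrt(7) ≈ 2571.4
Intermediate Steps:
I = 2*sqrt(7) (I = sqrt(23 + 5) = sqrt(28) = 2*sqrt(7) ≈ 5.2915)
((-66 - 1*(-10)) + I)**2 = ((-66 - 1*(-10)) + 2*sqrt(7))**2 = ((-66 + 10) + 2*sqrt(7))**2 = (-56 + 2*sqrt(7))**2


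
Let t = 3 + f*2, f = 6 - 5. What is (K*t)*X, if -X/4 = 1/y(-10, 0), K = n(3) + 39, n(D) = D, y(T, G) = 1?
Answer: -840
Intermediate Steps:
f = 1
K = 42 (K = 3 + 39 = 42)
X = -4 (X = -4/1 = -4*1 = -4)
t = 5 (t = 3 + 1*2 = 3 + 2 = 5)
(K*t)*X = (42*5)*(-4) = 210*(-4) = -840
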